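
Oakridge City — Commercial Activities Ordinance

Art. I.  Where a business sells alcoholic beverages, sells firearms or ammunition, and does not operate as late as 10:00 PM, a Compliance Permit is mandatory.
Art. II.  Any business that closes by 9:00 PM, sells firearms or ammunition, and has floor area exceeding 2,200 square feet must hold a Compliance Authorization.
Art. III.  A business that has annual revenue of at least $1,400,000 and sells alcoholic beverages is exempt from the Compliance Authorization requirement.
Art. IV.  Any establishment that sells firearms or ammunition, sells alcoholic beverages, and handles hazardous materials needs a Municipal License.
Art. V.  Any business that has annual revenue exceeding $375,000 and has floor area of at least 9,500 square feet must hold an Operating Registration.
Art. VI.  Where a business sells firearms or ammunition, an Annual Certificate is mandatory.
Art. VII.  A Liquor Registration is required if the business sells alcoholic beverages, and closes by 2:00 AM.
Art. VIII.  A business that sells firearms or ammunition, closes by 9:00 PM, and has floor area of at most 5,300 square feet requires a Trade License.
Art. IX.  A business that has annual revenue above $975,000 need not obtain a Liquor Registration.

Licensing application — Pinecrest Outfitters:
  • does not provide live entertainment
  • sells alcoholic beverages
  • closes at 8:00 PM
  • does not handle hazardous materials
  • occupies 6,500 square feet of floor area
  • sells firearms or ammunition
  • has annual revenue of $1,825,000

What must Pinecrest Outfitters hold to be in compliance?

Annual Certificate, Compliance Permit

Art. I. sells alcoholic beverages; sells firearms or ammunition; closes 8:00 PM, at/before 10:00 PM → Compliance Permit required.
Art. II. closes 8:00 PM, at/before 9:00 PM; sells firearms or ammunition; floor area 6,500 square feet > 2,200 square feet → Compliance Authorization required.
Art. III. revenue $1,825,000 ≥ $1,400,000; sells alcoholic beverages → exempt from Compliance Authorization.
Art. IV. sells firearms or ammunition; sells alcoholic beverages; does not handle hazardous materials → Municipal License not required.
Art. V. revenue $1,825,000 > $375,000; floor area 6,500 square feet < 9,500 square feet → Operating Registration not required.
Art. VI. sells firearms or ammunition → Annual Certificate required.
Art. VII. sells alcoholic beverages; closes 8:00 PM, at/before 2:00 AM → Liquor Registration required.
Art. VIII. sells firearms or ammunition; closes 8:00 PM, at/before 9:00 PM; floor area 6,500 square feet > 5,300 square feet → Trade License not required.
Art. IX. revenue $1,825,000 > $975,000 → exempt from Liquor Registration.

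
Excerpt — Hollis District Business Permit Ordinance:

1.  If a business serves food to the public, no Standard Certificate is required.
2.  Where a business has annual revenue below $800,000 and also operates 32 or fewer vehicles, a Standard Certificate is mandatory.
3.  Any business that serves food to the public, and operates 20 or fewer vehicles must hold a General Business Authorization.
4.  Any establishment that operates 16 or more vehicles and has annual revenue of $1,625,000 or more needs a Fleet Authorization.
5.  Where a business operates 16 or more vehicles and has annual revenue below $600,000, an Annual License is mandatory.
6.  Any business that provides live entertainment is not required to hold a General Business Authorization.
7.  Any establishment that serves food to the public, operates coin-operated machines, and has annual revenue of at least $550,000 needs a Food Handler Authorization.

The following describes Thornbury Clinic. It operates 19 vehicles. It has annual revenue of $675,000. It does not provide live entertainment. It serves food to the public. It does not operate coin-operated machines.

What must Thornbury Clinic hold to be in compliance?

General Business Authorization

1. serves food to the public → exempt from Standard Certificate.
2. revenue $675,000 < $800,000; vehicles 19 ≤ 32 → Standard Certificate required.
3. serves food to the public; vehicles 19 ≤ 20 → General Business Authorization required.
4. vehicles 19 ≥ 16; revenue $675,000 < $1,625,000 → Fleet Authorization not required.
5. vehicles 19 ≥ 16; revenue $675,000 ≥ $600,000 → Annual License not required.
6. does not provide live entertainment → General Business Authorization exemption does not apply.
7. serves food to the public; does not operate coin-operated machines; revenue $675,000 ≥ $550,000 → Food Handler Authorization not required.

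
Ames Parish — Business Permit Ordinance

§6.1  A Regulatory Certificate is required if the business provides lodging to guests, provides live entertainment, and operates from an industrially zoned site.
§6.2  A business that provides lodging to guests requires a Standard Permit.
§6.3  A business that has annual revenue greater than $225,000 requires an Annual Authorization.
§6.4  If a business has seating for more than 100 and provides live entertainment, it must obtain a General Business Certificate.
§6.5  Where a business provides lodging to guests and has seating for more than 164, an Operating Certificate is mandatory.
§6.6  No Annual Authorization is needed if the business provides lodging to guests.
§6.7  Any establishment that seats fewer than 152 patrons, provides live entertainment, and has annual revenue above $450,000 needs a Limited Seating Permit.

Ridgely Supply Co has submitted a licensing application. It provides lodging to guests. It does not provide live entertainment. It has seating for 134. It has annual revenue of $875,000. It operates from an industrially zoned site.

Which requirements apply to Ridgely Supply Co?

§6.1 provides lodging to guests; does not provide live entertainment; operates from an industrially zoned site → Regulatory Certificate not required.
§6.2 provides lodging to guests → Standard Permit required.
§6.3 revenue $875,000 > $225,000 → Annual Authorization required.
§6.4 seating 134 > 100; does not provide live entertainment → General Business Certificate not required.
§6.5 provides lodging to guests; seating 134 ≤ 164 → Operating Certificate not required.
§6.6 provides lodging to guests → exempt from Annual Authorization.
§6.7 seating 134 < 152; does not provide live entertainment; revenue $875,000 > $450,000 → Limited Seating Permit not required.

Standard Permit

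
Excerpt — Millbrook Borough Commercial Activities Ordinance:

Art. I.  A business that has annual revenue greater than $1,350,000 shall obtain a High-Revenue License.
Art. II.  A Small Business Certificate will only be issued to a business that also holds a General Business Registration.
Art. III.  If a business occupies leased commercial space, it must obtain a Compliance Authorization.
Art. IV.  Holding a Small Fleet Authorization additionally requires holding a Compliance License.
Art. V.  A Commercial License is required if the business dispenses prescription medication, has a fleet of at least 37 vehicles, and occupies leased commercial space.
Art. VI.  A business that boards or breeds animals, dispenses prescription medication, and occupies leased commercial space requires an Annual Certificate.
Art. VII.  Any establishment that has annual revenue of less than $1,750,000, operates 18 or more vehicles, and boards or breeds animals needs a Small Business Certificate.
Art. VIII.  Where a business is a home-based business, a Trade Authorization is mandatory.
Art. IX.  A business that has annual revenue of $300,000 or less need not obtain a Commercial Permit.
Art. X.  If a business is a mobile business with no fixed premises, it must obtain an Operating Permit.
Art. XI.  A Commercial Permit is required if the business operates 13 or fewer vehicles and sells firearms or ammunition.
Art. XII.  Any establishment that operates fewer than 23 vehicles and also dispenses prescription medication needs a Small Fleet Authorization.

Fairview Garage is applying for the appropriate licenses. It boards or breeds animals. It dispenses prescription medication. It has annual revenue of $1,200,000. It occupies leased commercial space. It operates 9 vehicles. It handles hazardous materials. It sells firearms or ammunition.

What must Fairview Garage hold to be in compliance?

Art. I. revenue $1,200,000 ≤ $1,350,000 → High-Revenue License not required.
Art. II. Small Business Certificate is not required → no effect.
Art. III. occupies leased commercial space → Compliance Authorization required.
Art. IV. Small Fleet Authorization is required → Compliance License also required.
Art. V. dispenses prescription medication; vehicles 9 < 37; occupies leased commercial space → Commercial License not required.
Art. VI. boards or breeds animals; dispenses prescription medication; occupies leased commercial space → Annual Certificate required.
Art. VII. revenue $1,200,000 < $1,750,000; vehicles 9 < 18; boards or breeds animals → Small Business Certificate not required.
Art. VIII. occupies leased commercial space (not: is a home-based business) → Trade Authorization not required.
Art. IX. revenue $1,200,000 > $300,000 → Commercial Permit exemption does not apply.
Art. X. occupies leased commercial space (not: is a mobile business with no fixed premises) → Operating Permit not required.
Art. XI. vehicles 9 ≤ 13; sells firearms or ammunition → Commercial Permit required.
Art. XII. vehicles 9 < 23; dispenses prescription medication → Small Fleet Authorization required.

Annual Certificate, Commercial Permit, Compliance Authorization, Compliance License, Small Fleet Authorization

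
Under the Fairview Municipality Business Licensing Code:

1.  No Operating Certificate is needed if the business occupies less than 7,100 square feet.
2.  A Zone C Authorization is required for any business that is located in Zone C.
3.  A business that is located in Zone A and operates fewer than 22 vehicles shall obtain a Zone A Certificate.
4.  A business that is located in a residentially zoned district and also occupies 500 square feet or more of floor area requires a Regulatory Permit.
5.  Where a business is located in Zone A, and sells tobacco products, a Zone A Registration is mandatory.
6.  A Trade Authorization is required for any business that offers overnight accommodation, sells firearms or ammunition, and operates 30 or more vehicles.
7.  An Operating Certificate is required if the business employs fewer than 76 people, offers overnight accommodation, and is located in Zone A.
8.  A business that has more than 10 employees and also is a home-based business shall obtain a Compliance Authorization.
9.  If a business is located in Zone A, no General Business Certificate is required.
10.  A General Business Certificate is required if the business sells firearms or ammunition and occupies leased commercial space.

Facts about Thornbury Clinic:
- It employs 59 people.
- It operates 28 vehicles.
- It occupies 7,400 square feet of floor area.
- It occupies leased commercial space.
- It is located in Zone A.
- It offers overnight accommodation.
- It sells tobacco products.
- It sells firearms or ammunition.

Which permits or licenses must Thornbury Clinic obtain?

Operating Certificate, Zone A Registration

1. floor area 7,400 square feet ≥ 7,100 square feet → Operating Certificate exemption does not apply.
2. is located in Zone A (not: is located in Zone C) → Zone C Authorization not required.
3. is located in Zone A; vehicles 28 ≥ 22 → Zone A Certificate not required.
4. is located in Zone A (not: is located in a residentially zoned district); floor area 7,400 square feet ≥ 500 square feet → Regulatory Permit not required.
5. is located in Zone A; sells tobacco products → Zone A Registration required.
6. offers overnight accommodation; sells firearms or ammunition; vehicles 28 < 30 → Trade Authorization not required.
7. employees 59 < 76; offers overnight accommodation; is located in Zone A → Operating Certificate required.
8. employees 59 > 10; occupies leased commercial space (not: is a home-based business) → Compliance Authorization not required.
9. is located in Zone A → exempt from General Business Certificate.
10. sells firearms or ammunition; occupies leased commercial space → General Business Certificate required.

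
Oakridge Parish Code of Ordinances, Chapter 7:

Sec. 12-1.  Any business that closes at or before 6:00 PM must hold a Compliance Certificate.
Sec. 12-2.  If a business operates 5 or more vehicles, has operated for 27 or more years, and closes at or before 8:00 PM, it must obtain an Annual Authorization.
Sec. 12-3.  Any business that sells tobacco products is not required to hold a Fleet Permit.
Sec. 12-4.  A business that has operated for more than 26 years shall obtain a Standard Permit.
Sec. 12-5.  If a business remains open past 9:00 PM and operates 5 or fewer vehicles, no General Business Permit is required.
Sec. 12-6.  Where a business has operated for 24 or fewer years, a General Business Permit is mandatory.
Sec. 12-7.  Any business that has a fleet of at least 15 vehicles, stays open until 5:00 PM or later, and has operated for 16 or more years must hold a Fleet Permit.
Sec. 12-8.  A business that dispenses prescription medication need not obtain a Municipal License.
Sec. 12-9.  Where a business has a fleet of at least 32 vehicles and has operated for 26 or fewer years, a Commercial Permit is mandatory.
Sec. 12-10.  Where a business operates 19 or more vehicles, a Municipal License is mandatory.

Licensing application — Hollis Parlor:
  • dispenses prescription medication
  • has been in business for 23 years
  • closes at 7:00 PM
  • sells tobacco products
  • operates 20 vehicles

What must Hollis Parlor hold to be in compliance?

Sec. 12-1. closes 7:00 PM, after 6:00 PM → Compliance Certificate not required.
Sec. 12-2. vehicles 20 ≥ 5; years in business 23 < 27; closes 7:00 PM, at/before 8:00 PM → Annual Authorization not required.
Sec. 12-3. sells tobacco products → exempt from Fleet Permit.
Sec. 12-4. years in business 23 ≤ 26 → Standard Permit not required.
Sec. 12-5. closes 7:00 PM, at/before 9:00 PM; vehicles 20 > 5 → General Business Permit exemption does not apply.
Sec. 12-6. years in business 23 ≤ 24 → General Business Permit required.
Sec. 12-7. vehicles 20 ≥ 15; closes 7:00 PM, after 5:00 PM; years in business 23 ≥ 16 → Fleet Permit required.
Sec. 12-8. dispenses prescription medication → exempt from Municipal License.
Sec. 12-9. vehicles 20 < 32; years in business 23 ≤ 26 → Commercial Permit not required.
Sec. 12-10. vehicles 20 ≥ 19 → Municipal License required.

General Business Permit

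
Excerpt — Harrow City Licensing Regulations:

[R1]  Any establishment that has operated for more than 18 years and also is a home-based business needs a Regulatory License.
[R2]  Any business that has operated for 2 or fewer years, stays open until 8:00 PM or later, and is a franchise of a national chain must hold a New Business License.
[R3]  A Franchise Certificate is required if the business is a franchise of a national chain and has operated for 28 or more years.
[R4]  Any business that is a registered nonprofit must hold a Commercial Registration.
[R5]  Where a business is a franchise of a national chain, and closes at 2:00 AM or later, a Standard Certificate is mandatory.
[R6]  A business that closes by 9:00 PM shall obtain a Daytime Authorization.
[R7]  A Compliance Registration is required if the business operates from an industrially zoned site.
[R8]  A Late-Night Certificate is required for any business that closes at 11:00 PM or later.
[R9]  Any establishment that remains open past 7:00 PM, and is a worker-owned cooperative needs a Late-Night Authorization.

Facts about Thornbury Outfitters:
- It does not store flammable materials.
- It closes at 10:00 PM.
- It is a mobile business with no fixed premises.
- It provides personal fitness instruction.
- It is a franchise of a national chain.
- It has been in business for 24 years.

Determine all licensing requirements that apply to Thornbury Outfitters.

None

[R1] years in business 24 > 18; is a mobile business with no fixed premises (not: is a home-based business) → Regulatory License not required.
[R2] years in business 24 > 2; closes 10:00 PM, after 8:00 PM; is a franchise of a national chain → New Business License not required.
[R3] is a franchise of a national chain; years in business 24 < 28 → Franchise Certificate not required.
[R4] is a franchise of a national chain (not: is a registered nonprofit) → Commercial Registration not required.
[R5] is a franchise of a national chain; closes 10:00 PM, at/before 2:00 AM → Standard Certificate not required.
[R6] closes 10:00 PM, after 9:00 PM → Daytime Authorization not required.
[R7] is a mobile business with no fixed premises (not: operates from an industrially zoned site) → Compliance Registration not required.
[R8] closes 10:00 PM, at/before 11:00 PM → Late-Night Certificate not required.
[R9] closes 10:00 PM, after 7:00 PM; is a franchise of a national chain (not: is a worker-owned cooperative) → Late-Night Authorization not required.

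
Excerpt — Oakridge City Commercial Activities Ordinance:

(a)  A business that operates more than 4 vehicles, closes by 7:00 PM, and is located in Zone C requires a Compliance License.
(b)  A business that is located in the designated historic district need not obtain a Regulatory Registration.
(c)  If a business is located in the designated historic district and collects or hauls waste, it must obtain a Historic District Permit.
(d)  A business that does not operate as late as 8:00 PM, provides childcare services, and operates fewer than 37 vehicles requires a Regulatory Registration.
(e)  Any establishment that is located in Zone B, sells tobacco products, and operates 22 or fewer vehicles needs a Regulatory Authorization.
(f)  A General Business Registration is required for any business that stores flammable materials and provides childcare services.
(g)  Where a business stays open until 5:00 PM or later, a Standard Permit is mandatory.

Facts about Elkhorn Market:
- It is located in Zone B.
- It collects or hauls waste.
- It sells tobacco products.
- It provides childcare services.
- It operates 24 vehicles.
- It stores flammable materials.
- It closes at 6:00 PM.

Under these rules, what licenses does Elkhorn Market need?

General Business Registration, Regulatory Registration, Standard Permit

(a) vehicles 24 > 4; closes 6:00 PM, at/before 7:00 PM; is located in Zone B (not: is located in Zone C) → Compliance License not required.
(b) is located in Zone B (not: is located in the designated historic district) → Regulatory Registration exemption does not apply.
(c) is located in Zone B (not: is located in the designated historic district); collects or hauls waste → Historic District Permit not required.
(d) closes 6:00 PM, at/before 8:00 PM; provides childcare services; vehicles 24 < 37 → Regulatory Registration required.
(e) is located in Zone B; sells tobacco products; vehicles 24 > 22 → Regulatory Authorization not required.
(f) stores flammable materials; provides childcare services → General Business Registration required.
(g) closes 6:00 PM, after 5:00 PM → Standard Permit required.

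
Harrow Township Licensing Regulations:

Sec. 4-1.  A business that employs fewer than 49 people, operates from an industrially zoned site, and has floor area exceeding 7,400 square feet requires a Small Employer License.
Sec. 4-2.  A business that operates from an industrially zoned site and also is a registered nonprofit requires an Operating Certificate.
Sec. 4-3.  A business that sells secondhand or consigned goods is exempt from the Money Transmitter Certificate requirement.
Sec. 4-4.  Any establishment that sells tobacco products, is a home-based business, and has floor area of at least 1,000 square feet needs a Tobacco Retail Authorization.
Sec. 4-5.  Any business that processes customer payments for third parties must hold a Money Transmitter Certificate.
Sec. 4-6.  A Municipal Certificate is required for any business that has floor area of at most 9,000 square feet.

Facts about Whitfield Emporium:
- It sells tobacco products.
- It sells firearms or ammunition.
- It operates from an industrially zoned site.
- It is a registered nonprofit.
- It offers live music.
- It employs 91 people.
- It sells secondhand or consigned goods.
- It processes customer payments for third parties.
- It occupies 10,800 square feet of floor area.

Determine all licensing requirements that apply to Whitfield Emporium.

Operating Certificate

Sec. 4-1. employees 91 ≥ 49; operates from an industrially zoned site; floor area 10,800 square feet > 7,400 square feet → Small Employer License not required.
Sec. 4-2. operates from an industrially zoned site; is a registered nonprofit → Operating Certificate required.
Sec. 4-3. sells secondhand or consigned goods → exempt from Money Transmitter Certificate.
Sec. 4-4. sells tobacco products; operates from an industrially zoned site (not: is a home-based business); floor area 10,800 square feet ≥ 1,000 square feet → Tobacco Retail Authorization not required.
Sec. 4-5. processes customer payments for third parties → Money Transmitter Certificate required.
Sec. 4-6. floor area 10,800 square feet > 9,000 square feet → Municipal Certificate not required.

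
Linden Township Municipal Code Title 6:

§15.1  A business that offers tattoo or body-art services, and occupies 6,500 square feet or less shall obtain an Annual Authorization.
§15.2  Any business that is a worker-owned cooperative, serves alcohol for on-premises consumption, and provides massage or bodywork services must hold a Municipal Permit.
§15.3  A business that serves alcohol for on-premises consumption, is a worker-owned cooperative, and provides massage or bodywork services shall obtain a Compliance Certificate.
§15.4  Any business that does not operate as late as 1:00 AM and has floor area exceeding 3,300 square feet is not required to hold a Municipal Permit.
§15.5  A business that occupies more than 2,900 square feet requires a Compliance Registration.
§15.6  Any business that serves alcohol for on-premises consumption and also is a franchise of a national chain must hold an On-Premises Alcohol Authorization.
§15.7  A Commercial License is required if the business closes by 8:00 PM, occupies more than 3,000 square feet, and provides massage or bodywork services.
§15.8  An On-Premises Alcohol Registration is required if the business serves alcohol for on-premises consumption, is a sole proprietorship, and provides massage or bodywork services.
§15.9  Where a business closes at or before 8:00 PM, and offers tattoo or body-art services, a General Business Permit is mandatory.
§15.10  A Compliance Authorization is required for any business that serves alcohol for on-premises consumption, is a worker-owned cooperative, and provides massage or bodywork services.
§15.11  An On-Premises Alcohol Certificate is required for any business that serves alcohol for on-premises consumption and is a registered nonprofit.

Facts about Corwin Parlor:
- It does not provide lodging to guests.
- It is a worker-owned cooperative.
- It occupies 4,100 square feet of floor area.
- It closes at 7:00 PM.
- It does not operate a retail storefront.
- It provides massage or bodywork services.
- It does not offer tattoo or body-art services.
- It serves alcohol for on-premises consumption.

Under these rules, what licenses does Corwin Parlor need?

§15.1 does not offer tattoo or body-art services; floor area 4,100 square feet ≤ 6,500 square feet → Annual Authorization not required.
§15.2 is a worker-owned cooperative; serves alcohol for on-premises consumption; provides massage or bodywork services → Municipal Permit required.
§15.3 serves alcohol for on-premises consumption; is a worker-owned cooperative; provides massage or bodywork services → Compliance Certificate required.
§15.4 closes 7:00 PM, at/before 1:00 AM; floor area 4,100 square feet > 3,300 square feet → exempt from Municipal Permit.
§15.5 floor area 4,100 square feet > 2,900 square feet → Compliance Registration required.
§15.6 serves alcohol for on-premises consumption; is a worker-owned cooperative (not: is a franchise of a national chain) → On-Premises Alcohol Authorization not required.
§15.7 closes 7:00 PM, at/before 8:00 PM; floor area 4,100 square feet > 3,000 square feet; provides massage or bodywork services → Commercial License required.
§15.8 serves alcohol for on-premises consumption; is a worker-owned cooperative (not: is a sole proprietorship); provides massage or bodywork services → On-Premises Alcohol Registration not required.
§15.9 closes 7:00 PM, at/before 8:00 PM; does not offer tattoo or body-art services → General Business Permit not required.
§15.10 serves alcohol for on-premises consumption; is a worker-owned cooperative; provides massage or bodywork services → Compliance Authorization required.
§15.11 serves alcohol for on-premises consumption; is a worker-owned cooperative (not: is a registered nonprofit) → On-Premises Alcohol Certificate not required.

Commercial License, Compliance Authorization, Compliance Certificate, Compliance Registration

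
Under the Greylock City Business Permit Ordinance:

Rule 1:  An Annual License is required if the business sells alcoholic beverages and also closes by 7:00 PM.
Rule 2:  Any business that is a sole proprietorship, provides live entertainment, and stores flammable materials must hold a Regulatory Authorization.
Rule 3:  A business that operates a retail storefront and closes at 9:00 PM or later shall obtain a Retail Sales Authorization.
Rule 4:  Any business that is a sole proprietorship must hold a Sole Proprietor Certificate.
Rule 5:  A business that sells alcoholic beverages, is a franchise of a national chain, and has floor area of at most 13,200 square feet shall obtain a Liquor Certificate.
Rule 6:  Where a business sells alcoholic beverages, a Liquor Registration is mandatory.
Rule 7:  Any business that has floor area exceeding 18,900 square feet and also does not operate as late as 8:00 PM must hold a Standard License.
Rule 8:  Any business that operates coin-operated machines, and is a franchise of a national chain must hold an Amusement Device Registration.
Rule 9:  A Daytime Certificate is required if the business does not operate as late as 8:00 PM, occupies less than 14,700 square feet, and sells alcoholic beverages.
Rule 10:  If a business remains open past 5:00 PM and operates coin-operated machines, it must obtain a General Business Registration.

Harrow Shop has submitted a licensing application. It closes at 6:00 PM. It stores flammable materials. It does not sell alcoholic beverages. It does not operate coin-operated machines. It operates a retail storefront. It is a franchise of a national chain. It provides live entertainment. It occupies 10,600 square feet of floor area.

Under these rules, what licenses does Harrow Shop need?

Rule 1: does not sell alcoholic beverages; closes 6:00 PM, at/before 7:00 PM → Annual License not required.
Rule 2: is a franchise of a national chain (not: is a sole proprietorship); provides live entertainment; stores flammable materials → Regulatory Authorization not required.
Rule 3: operates a retail storefront; closes 6:00 PM, at/before 9:00 PM → Retail Sales Authorization not required.
Rule 4: is a franchise of a national chain (not: is a sole proprietorship) → Sole Proprietor Certificate not required.
Rule 5: does not sell alcoholic beverages; is a franchise of a national chain; floor area 10,600 square feet ≤ 13,200 square feet → Liquor Certificate not required.
Rule 6: does not sell alcoholic beverages → Liquor Registration not required.
Rule 7: floor area 10,600 square feet ≤ 18,900 square feet; closes 6:00 PM, at/before 8:00 PM → Standard License not required.
Rule 8: does not operate coin-operated machines; is a franchise of a national chain → Amusement Device Registration not required.
Rule 9: closes 6:00 PM, at/before 8:00 PM; floor area 10,600 square feet < 14,700 square feet; does not sell alcoholic beverages → Daytime Certificate not required.
Rule 10: closes 6:00 PM, after 5:00 PM; does not operate coin-operated machines → General Business Registration not required.

None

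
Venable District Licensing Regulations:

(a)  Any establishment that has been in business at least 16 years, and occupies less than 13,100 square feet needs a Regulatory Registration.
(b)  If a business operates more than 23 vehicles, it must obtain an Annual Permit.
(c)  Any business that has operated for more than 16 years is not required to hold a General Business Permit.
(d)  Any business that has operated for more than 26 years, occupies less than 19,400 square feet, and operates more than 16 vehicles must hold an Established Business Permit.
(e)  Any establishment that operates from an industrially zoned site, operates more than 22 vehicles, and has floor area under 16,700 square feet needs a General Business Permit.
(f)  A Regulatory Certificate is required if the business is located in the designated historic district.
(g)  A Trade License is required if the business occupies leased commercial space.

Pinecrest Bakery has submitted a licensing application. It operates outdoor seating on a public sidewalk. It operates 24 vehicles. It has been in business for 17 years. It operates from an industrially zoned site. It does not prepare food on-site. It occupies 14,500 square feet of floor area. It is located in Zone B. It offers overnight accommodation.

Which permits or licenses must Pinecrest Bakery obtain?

Annual Permit

(a) years in business 17 ≥ 16; floor area 14,500 square feet ≥ 13,100 square feet → Regulatory Registration not required.
(b) vehicles 24 > 23 → Annual Permit required.
(c) years in business 17 > 16 → exempt from General Business Permit.
(d) years in business 17 ≤ 26; floor area 14,500 square feet < 19,400 square feet; vehicles 24 > 16 → Established Business Permit not required.
(e) operates from an industrially zoned site; vehicles 24 > 22; floor area 14,500 square feet < 16,700 square feet → General Business Permit required.
(f) is located in Zone B (not: is located in the designated historic district) → Regulatory Certificate not required.
(g) operates from an industrially zoned site (not: occupies leased commercial space) → Trade License not required.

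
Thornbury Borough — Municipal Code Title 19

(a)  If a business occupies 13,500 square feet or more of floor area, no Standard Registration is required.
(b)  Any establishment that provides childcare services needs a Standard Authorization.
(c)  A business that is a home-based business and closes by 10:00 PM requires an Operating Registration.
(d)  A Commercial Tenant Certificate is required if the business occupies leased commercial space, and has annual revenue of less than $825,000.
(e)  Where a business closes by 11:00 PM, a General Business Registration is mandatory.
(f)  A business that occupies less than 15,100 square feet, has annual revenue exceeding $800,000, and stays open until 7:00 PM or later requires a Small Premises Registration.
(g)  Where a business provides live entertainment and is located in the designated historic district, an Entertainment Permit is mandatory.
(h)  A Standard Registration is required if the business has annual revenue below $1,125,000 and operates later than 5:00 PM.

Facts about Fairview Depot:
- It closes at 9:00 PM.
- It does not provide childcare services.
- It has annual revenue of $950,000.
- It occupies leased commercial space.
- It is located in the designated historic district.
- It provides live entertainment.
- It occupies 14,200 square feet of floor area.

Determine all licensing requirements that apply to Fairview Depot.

(a) floor area 14,200 square feet ≥ 13,500 square feet → exempt from Standard Registration.
(b) does not provide childcare services → Standard Authorization not required.
(c) occupies leased commercial space (not: is a home-based business); closes 9:00 PM, at/before 10:00 PM → Operating Registration not required.
(d) occupies leased commercial space; revenue $950,000 ≥ $825,000 → Commercial Tenant Certificate not required.
(e) closes 9:00 PM, at/before 11:00 PM → General Business Registration required.
(f) floor area 14,200 square feet < 15,100 square feet; revenue $950,000 > $800,000; closes 9:00 PM, after 7:00 PM → Small Premises Registration required.
(g) provides live entertainment; is located in the designated historic district → Entertainment Permit required.
(h) revenue $950,000 < $1,125,000; closes 9:00 PM, after 5:00 PM → Standard Registration required.

Entertainment Permit, General Business Registration, Small Premises Registration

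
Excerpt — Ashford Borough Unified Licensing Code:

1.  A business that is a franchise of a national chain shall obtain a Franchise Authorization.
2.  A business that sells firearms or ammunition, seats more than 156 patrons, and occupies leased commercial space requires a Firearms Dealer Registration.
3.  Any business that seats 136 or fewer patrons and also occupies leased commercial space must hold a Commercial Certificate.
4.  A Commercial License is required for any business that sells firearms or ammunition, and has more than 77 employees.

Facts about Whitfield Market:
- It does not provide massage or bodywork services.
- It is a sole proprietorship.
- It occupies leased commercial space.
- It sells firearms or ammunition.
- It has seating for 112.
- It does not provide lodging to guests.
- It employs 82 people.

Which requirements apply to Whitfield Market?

1. is a sole proprietorship (not: is a franchise of a national chain) → Franchise Authorization not required.
2. sells firearms or ammunition; seating 112 ≤ 156; occupies leased commercial space → Firearms Dealer Registration not required.
3. seating 112 ≤ 136; occupies leased commercial space → Commercial Certificate required.
4. sells firearms or ammunition; employees 82 > 77 → Commercial License required.

Commercial Certificate, Commercial License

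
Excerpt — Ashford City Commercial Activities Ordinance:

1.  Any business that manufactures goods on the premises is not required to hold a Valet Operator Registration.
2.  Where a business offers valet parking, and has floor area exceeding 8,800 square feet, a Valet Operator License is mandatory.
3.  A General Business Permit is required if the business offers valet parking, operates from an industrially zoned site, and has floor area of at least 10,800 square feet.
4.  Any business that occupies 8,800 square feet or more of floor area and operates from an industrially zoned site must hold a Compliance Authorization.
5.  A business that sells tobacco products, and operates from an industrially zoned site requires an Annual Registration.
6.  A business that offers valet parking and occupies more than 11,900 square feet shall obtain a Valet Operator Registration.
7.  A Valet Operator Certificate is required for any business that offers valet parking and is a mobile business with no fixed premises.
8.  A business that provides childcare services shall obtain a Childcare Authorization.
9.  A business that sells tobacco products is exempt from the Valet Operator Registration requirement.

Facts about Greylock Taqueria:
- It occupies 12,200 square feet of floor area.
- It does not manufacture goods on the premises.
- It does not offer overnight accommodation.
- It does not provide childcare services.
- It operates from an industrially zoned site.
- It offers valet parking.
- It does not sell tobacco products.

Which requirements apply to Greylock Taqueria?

Compliance Authorization, General Business Permit, Valet Operator License, Valet Operator Registration

1. does not manufacture goods on the premises → Valet Operator Registration exemption does not apply.
2. offers valet parking; floor area 12,200 square feet > 8,800 square feet → Valet Operator License required.
3. offers valet parking; operates from an industrially zoned site; floor area 12,200 square feet ≥ 10,800 square feet → General Business Permit required.
4. floor area 12,200 square feet ≥ 8,800 square feet; operates from an industrially zoned site → Compliance Authorization required.
5. does not sell tobacco products; operates from an industrially zoned site → Annual Registration not required.
6. offers valet parking; floor area 12,200 square feet > 11,900 square feet → Valet Operator Registration required.
7. offers valet parking; operates from an industrially zoned site (not: is a mobile business with no fixed premises) → Valet Operator Certificate not required.
8. does not provide childcare services → Childcare Authorization not required.
9. does not sell tobacco products → Valet Operator Registration exemption does not apply.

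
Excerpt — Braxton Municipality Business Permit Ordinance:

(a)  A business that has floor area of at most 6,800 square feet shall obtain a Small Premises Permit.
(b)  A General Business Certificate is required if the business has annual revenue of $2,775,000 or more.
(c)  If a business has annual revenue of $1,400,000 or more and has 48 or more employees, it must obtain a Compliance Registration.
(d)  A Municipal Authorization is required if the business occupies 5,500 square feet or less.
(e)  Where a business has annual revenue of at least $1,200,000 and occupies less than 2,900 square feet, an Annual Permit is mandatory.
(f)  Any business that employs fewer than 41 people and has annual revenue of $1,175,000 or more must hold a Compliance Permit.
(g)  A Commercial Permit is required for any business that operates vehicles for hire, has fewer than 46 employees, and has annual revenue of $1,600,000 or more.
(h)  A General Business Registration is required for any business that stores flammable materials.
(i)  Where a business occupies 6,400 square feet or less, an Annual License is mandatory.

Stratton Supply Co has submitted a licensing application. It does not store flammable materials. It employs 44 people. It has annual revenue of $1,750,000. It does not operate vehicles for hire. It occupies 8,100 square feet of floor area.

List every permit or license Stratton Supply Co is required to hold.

None

(a) floor area 8,100 square feet > 6,800 square feet → Small Premises Permit not required.
(b) revenue $1,750,000 < $2,775,000 → General Business Certificate not required.
(c) revenue $1,750,000 ≥ $1,400,000; employees 44 < 48 → Compliance Registration not required.
(d) floor area 8,100 square feet > 5,500 square feet → Municipal Authorization not required.
(e) revenue $1,750,000 ≥ $1,200,000; floor area 8,100 square feet ≥ 2,900 square feet → Annual Permit not required.
(f) employees 44 ≥ 41; revenue $1,750,000 ≥ $1,175,000 → Compliance Permit not required.
(g) does not operate vehicles for hire; employees 44 < 46; revenue $1,750,000 ≥ $1,600,000 → Commercial Permit not required.
(h) does not store flammable materials → General Business Registration not required.
(i) floor area 8,100 square feet > 6,400 square feet → Annual License not required.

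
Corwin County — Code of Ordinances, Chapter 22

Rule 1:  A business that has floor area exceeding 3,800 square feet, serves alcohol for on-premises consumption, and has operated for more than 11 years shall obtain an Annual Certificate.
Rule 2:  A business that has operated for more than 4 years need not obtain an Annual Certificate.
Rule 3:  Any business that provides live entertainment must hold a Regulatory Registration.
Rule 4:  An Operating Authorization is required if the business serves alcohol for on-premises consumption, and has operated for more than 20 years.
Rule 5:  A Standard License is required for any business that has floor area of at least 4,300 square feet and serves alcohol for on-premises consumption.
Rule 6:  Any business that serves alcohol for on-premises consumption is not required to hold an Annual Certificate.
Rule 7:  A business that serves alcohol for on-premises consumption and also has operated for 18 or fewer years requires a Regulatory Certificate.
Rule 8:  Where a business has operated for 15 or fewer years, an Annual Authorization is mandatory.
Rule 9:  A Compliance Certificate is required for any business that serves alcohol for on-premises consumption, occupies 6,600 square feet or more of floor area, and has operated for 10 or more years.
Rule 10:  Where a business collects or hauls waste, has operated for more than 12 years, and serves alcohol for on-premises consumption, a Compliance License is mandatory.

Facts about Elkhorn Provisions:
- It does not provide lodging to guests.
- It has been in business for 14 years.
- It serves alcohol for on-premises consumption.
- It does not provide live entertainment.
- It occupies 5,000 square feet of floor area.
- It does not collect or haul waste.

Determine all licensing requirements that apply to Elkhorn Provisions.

Annual Authorization, Regulatory Certificate, Standard License

Rule 1: floor area 5,000 square feet > 3,800 square feet; serves alcohol for on-premises consumption; years in business 14 > 11 → Annual Certificate required.
Rule 2: years in business 14 > 4 → exempt from Annual Certificate.
Rule 3: does not provide live entertainment → Regulatory Registration not required.
Rule 4: serves alcohol for on-premises consumption; years in business 14 ≤ 20 → Operating Authorization not required.
Rule 5: floor area 5,000 square feet ≥ 4,300 square feet; serves alcohol for on-premises consumption → Standard License required.
Rule 6: serves alcohol for on-premises consumption → exempt from Annual Certificate.
Rule 7: serves alcohol for on-premises consumption; years in business 14 ≤ 18 → Regulatory Certificate required.
Rule 8: years in business 14 ≤ 15 → Annual Authorization required.
Rule 9: serves alcohol for on-premises consumption; floor area 5,000 square feet < 6,600 square feet; years in business 14 ≥ 10 → Compliance Certificate not required.
Rule 10: does not collect or haul waste; years in business 14 > 12; serves alcohol for on-premises consumption → Compliance License not required.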